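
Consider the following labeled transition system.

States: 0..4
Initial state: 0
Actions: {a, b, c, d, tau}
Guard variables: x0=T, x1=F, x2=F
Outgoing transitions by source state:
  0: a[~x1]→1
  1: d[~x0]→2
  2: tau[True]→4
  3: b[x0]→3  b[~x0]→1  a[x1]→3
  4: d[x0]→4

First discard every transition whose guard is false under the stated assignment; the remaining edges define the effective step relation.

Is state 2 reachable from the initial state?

Answer: UNREACHABLE

Working:
Guard filter leaves 4 enabled edge(s).
depth 0: {0}
depth 1: {1}  cumulative {0,1}
R = {0,1}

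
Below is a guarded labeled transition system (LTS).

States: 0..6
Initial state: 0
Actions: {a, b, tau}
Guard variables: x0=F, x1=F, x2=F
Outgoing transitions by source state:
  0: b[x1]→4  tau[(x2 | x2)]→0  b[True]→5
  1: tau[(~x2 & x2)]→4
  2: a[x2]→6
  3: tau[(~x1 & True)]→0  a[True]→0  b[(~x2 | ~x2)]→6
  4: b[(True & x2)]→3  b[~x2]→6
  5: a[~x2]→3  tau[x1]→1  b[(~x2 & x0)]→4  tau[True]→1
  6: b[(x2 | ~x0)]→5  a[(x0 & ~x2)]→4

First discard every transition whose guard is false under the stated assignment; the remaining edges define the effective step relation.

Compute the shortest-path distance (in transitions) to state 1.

Answer: 2

Trace:
BFS to 1:
  depth 0: {0}
  depth 1: {5}
  depth 2: {1,3}
1 enters at depth 2; path b·tau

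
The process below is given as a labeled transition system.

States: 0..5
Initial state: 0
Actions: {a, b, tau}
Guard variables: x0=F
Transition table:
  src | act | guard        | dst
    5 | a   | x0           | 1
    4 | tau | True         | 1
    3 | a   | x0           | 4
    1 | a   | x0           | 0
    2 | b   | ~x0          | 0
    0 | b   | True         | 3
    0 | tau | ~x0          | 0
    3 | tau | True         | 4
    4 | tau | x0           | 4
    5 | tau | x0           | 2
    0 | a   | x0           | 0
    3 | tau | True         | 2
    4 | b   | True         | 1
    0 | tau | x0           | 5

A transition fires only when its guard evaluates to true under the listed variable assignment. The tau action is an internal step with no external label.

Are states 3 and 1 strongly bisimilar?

Bisimulation quotient by refinement:
  π0 = {{0,1,2,3,4,5}}
  π1 = {{0,4},{1,5},{2},{3}}
  π2 = {{0},{1,5},{2},{3},{4}}
Fixed point at round 3; 5 class(es).
class of 3: {3}; class of 1: {1,5}

Answer: NOT BISIMILAR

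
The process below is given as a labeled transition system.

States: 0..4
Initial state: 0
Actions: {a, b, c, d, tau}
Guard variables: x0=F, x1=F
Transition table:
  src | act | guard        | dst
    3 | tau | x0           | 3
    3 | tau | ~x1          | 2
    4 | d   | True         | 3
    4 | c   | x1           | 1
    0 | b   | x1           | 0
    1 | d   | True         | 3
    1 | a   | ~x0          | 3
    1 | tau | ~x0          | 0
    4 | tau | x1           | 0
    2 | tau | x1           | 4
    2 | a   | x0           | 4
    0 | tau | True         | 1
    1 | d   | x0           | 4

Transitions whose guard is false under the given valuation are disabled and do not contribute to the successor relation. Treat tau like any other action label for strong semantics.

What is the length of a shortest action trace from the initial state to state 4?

Layered search for 4:
  depth 0: {0}
  depth 1: {1}
  depth 2: {3}
  depth 3: {2}
4 never appears.

Answer: UNREACHABLE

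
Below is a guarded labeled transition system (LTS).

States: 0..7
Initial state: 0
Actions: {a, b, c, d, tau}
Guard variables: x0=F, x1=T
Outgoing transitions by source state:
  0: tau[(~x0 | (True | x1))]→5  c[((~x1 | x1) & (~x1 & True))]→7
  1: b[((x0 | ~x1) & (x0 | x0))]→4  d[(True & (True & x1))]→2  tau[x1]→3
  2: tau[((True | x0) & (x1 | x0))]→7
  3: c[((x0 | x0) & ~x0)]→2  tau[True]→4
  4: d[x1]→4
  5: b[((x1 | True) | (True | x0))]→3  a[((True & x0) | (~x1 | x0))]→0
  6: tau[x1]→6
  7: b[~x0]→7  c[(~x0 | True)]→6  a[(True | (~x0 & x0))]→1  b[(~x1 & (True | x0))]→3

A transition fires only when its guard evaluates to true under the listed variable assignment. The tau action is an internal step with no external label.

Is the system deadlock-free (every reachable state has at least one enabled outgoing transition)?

R = {0,3,4,5}
  0: tau→5  [deg 1]
  3: tau→4  [deg 1]
  4: d→4  [deg 1]
  5: b→3  [deg 1]

Answer: DEADLOCK-FREE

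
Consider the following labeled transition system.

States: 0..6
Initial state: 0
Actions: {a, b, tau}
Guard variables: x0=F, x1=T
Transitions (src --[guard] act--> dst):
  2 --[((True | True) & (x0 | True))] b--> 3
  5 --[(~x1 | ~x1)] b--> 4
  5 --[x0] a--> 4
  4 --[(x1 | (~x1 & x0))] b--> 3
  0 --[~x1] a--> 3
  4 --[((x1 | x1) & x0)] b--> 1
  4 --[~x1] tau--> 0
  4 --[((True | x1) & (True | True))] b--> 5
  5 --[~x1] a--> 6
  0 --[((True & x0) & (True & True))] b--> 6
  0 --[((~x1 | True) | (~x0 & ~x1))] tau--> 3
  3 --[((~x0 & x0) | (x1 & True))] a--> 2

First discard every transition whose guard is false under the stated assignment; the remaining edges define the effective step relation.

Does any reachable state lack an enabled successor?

Answer: DEADLOCK-FREE

Working:
R = {0,2,3}
  0: tau→3  [1 out]
  2: b→3  [1 out]
  3: a→2  [1 out]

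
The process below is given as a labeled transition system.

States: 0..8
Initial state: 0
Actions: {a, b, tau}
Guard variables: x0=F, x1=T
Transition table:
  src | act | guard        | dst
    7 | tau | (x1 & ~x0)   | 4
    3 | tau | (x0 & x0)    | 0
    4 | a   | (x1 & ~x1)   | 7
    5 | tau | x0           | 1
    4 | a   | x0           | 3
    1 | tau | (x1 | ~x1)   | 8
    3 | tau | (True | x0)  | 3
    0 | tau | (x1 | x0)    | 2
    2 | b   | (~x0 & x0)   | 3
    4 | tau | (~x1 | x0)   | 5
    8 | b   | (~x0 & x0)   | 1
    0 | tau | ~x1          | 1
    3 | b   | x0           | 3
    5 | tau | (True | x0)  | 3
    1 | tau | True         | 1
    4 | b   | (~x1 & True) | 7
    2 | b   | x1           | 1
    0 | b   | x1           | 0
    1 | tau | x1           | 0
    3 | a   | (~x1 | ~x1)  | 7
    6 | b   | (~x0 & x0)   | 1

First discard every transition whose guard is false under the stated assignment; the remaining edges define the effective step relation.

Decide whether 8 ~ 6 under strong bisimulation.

Answer: BISIMILAR

Trace:
Bisimulation quotient by refinement:
  round 0: {{0,1,2,3,4,5,6,7,8}}
  round 1: {{0},{1,3,5,7},{2},{4,6,8}}
  round 2: {{0},{1},{2},{3,5},{4,6,8},{7}}
stable after 3 split(s): 6 block(s)
8∈{4,6,8}, 6∈{4,6,8}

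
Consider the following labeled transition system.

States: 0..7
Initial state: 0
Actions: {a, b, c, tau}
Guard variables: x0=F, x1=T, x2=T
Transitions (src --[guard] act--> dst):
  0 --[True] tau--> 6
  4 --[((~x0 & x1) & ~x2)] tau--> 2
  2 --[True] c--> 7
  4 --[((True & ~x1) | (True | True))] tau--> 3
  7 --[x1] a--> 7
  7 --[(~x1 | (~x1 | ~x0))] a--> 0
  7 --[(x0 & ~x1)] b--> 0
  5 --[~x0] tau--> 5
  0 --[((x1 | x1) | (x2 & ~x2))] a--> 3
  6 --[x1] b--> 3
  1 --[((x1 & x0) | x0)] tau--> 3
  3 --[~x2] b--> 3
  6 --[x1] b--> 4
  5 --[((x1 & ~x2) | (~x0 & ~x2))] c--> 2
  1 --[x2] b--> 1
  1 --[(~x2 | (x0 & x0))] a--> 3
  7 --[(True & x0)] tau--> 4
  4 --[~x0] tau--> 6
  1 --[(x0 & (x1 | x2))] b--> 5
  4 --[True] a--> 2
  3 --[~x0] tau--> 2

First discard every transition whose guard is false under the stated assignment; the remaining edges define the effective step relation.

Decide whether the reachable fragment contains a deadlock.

R = {0,2,3,4,6,7}
  0: a→3  tau→6  [2 out]
  2: c→7  [1 out]
  3: tau→2  [1 out]
  4: a→2  tau→3  tau→6  [3 out]
  6: b→3  b→4  [2 out]
  7: a→0  a→7  [2 out]

Answer: DEADLOCK-FREE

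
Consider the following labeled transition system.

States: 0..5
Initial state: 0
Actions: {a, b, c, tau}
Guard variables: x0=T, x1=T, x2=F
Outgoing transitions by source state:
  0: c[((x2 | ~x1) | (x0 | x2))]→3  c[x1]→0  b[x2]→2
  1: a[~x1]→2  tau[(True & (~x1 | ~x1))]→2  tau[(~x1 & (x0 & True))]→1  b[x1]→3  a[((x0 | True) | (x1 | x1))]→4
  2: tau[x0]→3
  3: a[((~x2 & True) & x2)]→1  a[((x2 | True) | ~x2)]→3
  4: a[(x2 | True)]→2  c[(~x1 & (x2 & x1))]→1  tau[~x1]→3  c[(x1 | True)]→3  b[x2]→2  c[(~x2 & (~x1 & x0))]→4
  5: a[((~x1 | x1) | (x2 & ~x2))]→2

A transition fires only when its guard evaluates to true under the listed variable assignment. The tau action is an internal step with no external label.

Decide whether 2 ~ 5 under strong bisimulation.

Answer: NOT BISIMILAR

Analysis:
Compute ~ classes (split until stable):
  P[0] = {{0,1,2,3,4,5}}
  P[1] = {{0},{1},{2},{3,5},{4}}
  P[2] = {{0},{1},{2},{3},{4},{5}}
6 equivalence class(es) (converged in 3)
class of 2: {2}; class of 5: {5}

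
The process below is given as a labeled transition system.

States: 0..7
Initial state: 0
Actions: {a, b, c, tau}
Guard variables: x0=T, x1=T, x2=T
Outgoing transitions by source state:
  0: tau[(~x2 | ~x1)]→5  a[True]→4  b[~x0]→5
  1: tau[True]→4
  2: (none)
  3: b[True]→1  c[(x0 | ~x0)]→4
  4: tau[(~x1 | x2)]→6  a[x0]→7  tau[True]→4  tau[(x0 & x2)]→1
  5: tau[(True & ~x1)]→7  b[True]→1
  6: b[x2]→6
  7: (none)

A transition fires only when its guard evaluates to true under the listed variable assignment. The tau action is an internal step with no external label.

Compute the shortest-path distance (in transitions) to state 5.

Answer: UNREACHABLE

Trace:
Breadth-first toward 5:
  depth 0: {0}
  depth 1: {4}
  depth 2: {1,6,7}
5 never appears.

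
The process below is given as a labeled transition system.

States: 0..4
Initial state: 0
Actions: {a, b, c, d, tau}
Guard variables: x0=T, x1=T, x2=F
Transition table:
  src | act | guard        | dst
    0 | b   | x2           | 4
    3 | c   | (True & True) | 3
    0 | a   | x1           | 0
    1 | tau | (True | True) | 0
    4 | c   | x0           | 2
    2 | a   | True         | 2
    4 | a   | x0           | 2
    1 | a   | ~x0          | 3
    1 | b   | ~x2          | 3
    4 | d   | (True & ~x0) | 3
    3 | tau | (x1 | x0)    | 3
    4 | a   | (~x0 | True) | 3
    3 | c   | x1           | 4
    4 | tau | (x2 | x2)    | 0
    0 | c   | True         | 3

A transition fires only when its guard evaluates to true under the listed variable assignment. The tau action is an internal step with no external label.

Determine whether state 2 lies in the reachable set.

11 transition(s) survive guard evaluation.
L0 = {0}
L1 = {3}  cumulative {0,3}
L2 = {4}  cumulative {0,3,4}
L3 = {2}  cumulative {0,2,3,4}
Reachable = {0,2,3,4}
witness 2: c·c·c

Answer: REACHABLE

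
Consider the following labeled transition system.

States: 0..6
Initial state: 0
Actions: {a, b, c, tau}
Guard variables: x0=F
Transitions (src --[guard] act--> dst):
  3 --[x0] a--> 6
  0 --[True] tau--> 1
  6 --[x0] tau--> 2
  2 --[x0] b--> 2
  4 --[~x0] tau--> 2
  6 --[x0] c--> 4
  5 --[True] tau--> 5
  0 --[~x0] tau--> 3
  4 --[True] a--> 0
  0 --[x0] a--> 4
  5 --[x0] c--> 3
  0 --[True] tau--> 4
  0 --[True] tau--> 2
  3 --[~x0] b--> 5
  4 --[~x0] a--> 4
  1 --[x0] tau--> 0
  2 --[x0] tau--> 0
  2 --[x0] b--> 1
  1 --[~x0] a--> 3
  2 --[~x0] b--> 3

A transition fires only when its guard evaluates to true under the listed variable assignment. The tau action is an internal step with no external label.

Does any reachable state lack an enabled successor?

Answer: DEADLOCK-FREE

Working:
Reachable = {0,1,2,3,4,5}
  0: tau→1  tau→2  tau→3  tau→4  [deg 4]
  1: a→3  [deg 1]
  2: b→3  [deg 1]
  3: b→5  [deg 1]
  4: a→0  a→4  tau→2  [deg 3]
  5: tau→5  [deg 1]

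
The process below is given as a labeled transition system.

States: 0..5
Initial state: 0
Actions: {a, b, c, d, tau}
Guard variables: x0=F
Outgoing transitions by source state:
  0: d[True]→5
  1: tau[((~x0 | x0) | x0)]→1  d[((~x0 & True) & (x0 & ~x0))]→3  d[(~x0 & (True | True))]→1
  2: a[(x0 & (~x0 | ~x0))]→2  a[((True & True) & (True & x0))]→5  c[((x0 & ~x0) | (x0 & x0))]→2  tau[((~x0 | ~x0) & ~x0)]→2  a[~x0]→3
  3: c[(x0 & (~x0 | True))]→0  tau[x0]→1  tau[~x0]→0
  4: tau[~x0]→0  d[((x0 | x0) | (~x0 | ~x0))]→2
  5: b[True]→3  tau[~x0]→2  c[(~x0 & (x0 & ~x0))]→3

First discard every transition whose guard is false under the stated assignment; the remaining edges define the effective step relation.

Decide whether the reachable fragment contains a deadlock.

Answer: DEADLOCK-FREE

Trace:
R = {0,2,3,5}
  0: d→5  [1 exit(s)]
  2: a→3  tau→2  [2 exit(s)]
  3: tau→0  [1 exit(s)]
  5: b→3  tau→2  [2 exit(s)]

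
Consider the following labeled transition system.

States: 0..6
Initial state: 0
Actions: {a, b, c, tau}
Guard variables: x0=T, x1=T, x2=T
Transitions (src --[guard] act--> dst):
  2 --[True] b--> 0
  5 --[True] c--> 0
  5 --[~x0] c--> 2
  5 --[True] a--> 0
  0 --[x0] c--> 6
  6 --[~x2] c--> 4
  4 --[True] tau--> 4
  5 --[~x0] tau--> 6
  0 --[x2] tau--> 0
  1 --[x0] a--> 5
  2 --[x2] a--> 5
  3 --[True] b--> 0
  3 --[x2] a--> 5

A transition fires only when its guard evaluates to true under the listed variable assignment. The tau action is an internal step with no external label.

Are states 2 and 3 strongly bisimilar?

Refine partition for ~:
  π0 = {{0,1,2,3,4,5,6}}
  π1 = {{0},{1},{2,3},{4},{5},{6}}
6 equivalence class(es) (converged in 2)
class of 2: {2,3}; class of 3: {2,3}

Answer: BISIMILAR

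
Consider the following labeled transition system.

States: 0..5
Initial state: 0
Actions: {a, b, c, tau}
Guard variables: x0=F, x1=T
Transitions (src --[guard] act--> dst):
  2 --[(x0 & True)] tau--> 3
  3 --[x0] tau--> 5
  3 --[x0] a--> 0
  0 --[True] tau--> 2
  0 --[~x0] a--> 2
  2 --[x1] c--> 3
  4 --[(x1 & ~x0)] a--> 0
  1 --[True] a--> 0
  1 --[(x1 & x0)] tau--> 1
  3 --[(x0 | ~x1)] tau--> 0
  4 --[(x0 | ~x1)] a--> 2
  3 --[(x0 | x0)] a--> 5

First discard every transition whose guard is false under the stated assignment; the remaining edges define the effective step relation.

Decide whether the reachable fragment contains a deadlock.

Answer: DEADLOCK at state 3

Analysis:
Reach set: {0,2,3}
  0: a→2  tau→2  [2 out]
  2: c→3  [1 out]
  3: ∅  [deadlock]
trace reaching 3: tau·c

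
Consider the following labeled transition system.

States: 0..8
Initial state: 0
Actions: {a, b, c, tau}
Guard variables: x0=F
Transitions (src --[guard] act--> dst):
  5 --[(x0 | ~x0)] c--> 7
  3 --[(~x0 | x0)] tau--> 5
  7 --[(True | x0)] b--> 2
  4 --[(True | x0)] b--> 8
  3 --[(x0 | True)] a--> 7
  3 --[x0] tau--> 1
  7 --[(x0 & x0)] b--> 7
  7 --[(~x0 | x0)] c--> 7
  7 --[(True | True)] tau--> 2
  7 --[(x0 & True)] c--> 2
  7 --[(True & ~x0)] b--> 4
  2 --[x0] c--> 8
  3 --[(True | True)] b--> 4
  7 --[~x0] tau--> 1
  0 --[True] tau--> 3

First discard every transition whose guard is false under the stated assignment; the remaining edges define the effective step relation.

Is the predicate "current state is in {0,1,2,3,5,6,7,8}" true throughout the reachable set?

Inv-set: {0,1,2,3,5,6,7,8}
Reachable = {0,1,2,3,4,5,7,8}
  0: safe
  1: safe
  2: safe
  3: safe
  4: VIOLATES
  5: safe
  7: safe
  8: safe
witness against invariant: tau·b → 4

Answer: INVARIANT VIOLATED at state 4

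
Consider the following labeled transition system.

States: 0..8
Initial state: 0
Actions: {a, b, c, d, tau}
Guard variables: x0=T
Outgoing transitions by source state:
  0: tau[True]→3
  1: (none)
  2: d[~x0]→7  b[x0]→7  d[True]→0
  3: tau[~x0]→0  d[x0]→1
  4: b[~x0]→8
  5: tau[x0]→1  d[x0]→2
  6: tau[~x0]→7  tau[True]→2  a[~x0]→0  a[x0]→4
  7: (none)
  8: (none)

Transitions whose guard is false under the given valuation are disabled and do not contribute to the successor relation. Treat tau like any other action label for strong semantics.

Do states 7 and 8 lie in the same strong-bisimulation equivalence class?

Answer: BISIMILAR

Trace:
Refine partition for ~:
  π0 = {{0,1,2,3,4,5,6,7,8}}
  π1 = {{0},{1,4,7,8},{2},{3},{5},{6}}
6 equivalence class(es) (converged in 2)
7∈{1,4,7,8}, 8∈{1,4,7,8}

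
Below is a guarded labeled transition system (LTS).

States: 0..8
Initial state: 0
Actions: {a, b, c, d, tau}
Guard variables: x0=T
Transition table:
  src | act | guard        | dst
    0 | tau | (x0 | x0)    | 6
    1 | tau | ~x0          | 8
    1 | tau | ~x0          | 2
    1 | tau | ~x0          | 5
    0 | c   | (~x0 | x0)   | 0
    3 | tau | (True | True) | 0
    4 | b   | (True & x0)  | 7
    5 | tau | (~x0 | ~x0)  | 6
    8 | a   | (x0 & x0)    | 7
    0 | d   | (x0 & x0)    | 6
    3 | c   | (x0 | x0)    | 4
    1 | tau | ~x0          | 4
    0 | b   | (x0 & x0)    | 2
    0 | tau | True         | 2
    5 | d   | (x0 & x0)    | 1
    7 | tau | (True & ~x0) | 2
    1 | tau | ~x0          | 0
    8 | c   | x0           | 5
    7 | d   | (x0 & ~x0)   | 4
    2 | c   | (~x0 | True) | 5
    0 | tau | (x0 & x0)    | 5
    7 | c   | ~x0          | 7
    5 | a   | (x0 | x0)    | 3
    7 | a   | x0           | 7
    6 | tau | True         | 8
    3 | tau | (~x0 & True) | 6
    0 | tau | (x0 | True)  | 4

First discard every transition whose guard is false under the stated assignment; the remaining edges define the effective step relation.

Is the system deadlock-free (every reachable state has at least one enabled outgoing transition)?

Answer: DEADLOCK at state 1

Trace:
Reach set: {0,1,2,3,4,5,6,7,8}
  0: b→2  c→0  d→6  tau→2  tau→4  tau→5  tau→6  [7 exit(s)]
  1: ∅  [STUCK]
  2: c→5  [1 exit(s)]
  3: c→4  tau→0  [2 exit(s)]
  4: b→7  [1 exit(s)]
  5: a→3  d→1  [2 exit(s)]
  6: tau→8  [1 exit(s)]
  7: a→7  [1 exit(s)]
  8: a→7  c→5  [2 exit(s)]
witness 1: tau·d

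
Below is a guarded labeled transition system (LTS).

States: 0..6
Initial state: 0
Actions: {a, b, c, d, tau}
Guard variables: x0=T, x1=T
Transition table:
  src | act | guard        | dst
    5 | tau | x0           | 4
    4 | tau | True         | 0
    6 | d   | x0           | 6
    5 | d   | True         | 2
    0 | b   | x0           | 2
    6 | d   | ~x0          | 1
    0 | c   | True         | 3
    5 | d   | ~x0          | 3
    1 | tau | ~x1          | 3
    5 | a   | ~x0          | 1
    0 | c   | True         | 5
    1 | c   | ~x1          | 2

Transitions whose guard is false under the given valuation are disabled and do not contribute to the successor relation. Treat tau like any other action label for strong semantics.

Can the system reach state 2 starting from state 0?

7 transition(s) survive guard evaluation.
depth 0: {0}
depth 1: {2,3,5}  cumulative {0,2,3,5}
depth 2: {4}  cumulative {0,2,3,4,5}
Reachable = {0,2,3,4,5}
trace reaching 2: b

Answer: REACHABLE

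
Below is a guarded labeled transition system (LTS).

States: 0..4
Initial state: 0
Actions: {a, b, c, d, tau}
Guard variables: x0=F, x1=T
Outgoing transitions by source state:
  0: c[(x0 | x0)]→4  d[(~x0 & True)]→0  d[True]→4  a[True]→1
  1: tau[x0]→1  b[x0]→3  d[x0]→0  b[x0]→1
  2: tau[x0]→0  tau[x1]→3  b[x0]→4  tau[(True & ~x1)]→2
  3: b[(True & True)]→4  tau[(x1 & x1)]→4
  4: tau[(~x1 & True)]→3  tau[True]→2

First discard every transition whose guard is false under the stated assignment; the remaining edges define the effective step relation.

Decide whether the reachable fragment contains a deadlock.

Answer: DEADLOCK at state 1

Trace:
Reachable = {0,1,2,3,4}
  0: a→1  d→0  d→4  [3 out]
  1: ∅  [deadlock]
  2: tau→3  [1 out]
  3: b→4  tau→4  [2 out]
  4: tau→2  [1 out]
Path to 1: a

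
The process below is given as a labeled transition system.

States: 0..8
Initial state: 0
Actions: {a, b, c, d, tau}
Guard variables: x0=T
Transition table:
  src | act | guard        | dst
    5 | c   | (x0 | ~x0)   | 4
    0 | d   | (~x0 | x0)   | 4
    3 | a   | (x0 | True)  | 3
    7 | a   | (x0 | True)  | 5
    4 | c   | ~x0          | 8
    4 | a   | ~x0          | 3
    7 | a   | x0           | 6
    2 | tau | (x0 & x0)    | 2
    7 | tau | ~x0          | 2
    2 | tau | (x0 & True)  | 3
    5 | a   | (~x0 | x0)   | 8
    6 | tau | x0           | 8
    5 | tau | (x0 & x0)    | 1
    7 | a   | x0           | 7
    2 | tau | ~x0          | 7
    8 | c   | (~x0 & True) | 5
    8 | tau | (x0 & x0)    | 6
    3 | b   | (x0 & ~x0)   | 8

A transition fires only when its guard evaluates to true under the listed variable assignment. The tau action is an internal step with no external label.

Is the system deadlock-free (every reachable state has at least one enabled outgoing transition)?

Reachable = {0,4}
  0: d→4  [1 exit(s)]
  4: ∅  [deadlock]
trace reaching 4: d

Answer: DEADLOCK at state 4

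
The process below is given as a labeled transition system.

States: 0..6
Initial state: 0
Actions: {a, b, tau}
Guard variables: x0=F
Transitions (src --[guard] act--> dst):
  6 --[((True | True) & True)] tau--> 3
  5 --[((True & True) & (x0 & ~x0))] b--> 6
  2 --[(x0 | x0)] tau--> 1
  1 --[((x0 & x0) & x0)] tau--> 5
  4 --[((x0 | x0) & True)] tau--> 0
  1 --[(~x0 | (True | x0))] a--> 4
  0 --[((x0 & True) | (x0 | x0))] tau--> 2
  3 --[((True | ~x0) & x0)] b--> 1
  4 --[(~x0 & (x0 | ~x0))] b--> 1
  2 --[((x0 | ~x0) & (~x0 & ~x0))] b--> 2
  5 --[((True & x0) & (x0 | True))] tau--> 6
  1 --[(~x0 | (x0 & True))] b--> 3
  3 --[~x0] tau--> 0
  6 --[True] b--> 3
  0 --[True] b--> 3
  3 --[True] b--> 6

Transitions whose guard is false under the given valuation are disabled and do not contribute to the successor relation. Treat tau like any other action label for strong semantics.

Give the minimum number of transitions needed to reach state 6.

Breadth-first toward 6:
  depth 0: {0}
  depth 1: {3}
  depth 2: {6}
first hit 6 at d=2 via b·b

Answer: 2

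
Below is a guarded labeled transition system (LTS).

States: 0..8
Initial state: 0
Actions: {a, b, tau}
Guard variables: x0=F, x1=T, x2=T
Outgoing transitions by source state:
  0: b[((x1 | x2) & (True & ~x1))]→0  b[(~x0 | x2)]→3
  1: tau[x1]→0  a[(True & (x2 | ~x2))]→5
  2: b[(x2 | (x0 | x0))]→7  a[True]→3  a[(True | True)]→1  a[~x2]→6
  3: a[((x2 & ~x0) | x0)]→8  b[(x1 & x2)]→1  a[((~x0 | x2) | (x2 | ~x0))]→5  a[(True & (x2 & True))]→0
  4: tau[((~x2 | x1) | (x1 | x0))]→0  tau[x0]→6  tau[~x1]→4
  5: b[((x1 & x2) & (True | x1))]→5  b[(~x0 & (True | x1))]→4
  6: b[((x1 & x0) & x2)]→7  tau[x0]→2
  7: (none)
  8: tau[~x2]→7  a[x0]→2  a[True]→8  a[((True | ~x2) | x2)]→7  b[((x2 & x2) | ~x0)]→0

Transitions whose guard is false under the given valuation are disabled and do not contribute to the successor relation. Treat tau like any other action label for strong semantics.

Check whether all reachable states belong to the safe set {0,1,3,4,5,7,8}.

Answer: INVARIANT HOLDS

Analysis:
Allowed set {0,1,3,4,5,7,8}
Reach set: {0,1,3,4,5,7,8}
  0: ✓
  1: ✓
  3: ✓
  4: ✓
  5: ✓
  7: ✓
  8: ✓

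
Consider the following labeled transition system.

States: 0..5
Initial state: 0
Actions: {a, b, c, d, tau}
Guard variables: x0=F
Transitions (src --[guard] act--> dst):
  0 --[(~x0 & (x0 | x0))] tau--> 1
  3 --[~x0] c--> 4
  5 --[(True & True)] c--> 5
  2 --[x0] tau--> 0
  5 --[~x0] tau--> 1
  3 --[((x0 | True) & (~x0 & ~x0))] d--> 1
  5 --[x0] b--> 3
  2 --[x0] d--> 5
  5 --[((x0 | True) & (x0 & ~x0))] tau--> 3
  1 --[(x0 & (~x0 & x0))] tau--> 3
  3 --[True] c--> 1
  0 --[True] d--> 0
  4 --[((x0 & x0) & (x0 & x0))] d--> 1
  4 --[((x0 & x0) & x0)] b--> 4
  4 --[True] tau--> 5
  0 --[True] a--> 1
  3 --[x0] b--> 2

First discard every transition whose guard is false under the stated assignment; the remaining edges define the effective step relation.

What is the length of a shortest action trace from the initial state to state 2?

Answer: UNREACHABLE

Trace:
Layered search for 2:
  L0 = {0}
  L1 = {1}
2 never appears.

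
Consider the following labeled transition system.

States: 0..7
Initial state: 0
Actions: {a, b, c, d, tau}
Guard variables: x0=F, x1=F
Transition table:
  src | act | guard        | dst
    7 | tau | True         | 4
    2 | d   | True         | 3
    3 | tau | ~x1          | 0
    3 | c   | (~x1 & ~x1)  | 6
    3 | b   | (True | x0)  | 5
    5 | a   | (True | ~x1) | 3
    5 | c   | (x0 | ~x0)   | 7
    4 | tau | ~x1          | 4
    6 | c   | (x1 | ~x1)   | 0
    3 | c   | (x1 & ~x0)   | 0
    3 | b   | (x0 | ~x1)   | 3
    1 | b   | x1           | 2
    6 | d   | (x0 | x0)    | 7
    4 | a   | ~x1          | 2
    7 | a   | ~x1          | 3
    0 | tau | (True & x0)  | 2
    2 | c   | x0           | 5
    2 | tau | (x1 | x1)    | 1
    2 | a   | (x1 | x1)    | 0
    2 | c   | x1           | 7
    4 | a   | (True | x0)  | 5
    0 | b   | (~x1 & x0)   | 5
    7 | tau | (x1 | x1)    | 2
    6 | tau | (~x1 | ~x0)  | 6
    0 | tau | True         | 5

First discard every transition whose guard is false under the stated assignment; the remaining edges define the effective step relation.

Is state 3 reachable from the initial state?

Answer: REACHABLE

Working:
Guard filter leaves 15 enabled edge(s).
depth 0: {0}
depth 1: {5}  now seen {0,5}
depth 2: {3,7}  now seen {0,3,5,7}
depth 3: {4,6}  now seen {0,3,4,5,6,7}
depth 4: {2}  now seen {0,2,3,4,5,6,7}
R = {0,2,3,4,5,6,7}
witness 3: tau·a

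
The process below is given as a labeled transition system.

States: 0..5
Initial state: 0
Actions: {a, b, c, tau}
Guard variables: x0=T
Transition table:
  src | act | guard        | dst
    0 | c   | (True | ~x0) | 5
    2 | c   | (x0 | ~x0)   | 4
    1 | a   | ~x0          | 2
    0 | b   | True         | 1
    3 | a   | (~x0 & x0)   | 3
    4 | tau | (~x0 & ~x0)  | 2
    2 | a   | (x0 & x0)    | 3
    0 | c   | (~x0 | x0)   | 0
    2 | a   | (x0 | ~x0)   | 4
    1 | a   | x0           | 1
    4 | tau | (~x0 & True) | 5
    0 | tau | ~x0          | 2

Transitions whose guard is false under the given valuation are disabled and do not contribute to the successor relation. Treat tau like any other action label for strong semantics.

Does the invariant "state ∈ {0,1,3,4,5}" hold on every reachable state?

Answer: INVARIANT HOLDS

Working:
Allowed set {0,1,3,4,5}
R = {0,1,5}
  0: safe
  1: safe
  5: safe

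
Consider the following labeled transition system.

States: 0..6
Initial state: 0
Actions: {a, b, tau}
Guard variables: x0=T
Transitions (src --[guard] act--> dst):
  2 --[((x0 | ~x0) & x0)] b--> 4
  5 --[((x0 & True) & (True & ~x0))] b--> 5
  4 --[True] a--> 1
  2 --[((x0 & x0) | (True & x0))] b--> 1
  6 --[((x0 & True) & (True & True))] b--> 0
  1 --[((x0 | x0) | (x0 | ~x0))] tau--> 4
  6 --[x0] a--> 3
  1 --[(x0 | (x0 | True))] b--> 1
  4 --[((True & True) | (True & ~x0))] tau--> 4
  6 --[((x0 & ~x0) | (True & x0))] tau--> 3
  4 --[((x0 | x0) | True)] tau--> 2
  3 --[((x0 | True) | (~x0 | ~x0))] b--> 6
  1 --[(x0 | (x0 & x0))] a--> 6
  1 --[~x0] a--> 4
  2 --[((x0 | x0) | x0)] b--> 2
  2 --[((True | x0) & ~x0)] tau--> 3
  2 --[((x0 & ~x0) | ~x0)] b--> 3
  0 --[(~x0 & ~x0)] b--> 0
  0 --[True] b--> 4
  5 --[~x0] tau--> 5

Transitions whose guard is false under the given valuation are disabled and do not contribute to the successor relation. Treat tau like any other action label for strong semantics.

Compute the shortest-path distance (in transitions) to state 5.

Answer: UNREACHABLE

Trace:
Breadth-first toward 5:
  depth 0: {0}
  depth 1: {4}
  depth 2: {1,2}
  depth 3: {6}
  depth 4: {3}
5 never appears.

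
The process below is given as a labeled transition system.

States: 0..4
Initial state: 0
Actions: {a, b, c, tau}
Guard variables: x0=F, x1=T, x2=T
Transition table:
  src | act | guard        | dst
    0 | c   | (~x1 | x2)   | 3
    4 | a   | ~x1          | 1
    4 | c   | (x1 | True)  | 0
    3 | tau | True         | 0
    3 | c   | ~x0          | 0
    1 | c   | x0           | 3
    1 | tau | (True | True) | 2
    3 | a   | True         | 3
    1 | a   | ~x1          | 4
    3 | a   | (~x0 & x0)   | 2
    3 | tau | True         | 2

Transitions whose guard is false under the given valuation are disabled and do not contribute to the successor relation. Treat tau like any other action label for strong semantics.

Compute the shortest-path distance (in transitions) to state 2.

Answer: 2

Trace:
BFS to 2:
  Layer 0: {0}
  Layer 1: {3}
  Layer 2: {2}
2 enters at depth 2; path c·tau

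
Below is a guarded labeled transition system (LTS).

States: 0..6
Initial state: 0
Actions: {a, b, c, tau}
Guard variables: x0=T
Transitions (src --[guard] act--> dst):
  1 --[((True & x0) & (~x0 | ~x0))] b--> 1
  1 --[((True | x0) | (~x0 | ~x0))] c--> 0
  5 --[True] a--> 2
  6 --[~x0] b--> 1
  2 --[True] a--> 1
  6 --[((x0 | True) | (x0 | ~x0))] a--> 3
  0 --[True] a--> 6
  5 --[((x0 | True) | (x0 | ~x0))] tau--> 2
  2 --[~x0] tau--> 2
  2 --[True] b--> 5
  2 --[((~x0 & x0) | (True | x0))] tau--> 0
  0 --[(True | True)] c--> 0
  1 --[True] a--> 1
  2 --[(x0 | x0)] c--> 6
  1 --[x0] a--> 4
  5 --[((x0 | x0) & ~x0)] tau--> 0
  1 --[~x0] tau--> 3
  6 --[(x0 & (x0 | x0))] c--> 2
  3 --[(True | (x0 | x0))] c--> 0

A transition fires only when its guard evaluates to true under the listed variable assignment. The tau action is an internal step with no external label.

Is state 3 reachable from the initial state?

After dropping false guards: 14 live edges.
depth 0: {0}
depth 1: {6}  total {0,6}
depth 2: {2,3}  total {0,2,3,6}
depth 3: {1,5}  total {0,1,2,3,5,6}
depth 4: {4}  total {0,1,2,3,4,5,6}
R = {0,1,2,3,4,5,6}
witness 3: a·a

Answer: REACHABLE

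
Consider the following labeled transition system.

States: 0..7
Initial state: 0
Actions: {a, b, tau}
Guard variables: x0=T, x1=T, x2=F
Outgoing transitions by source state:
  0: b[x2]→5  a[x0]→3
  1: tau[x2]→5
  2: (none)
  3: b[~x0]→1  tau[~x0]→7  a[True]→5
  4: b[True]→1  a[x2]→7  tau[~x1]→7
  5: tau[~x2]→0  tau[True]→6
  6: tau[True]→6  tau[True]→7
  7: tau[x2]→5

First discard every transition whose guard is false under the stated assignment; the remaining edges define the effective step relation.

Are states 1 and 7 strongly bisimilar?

Answer: BISIMILAR

Working:
Refine partition for ~:
  π0 = {{0,1,2,3,4,5,6,7}}
  π1 = {{0,3},{1,2,7},{4},{5,6}}
  π2 = {{0},{1,2,7},{3},{4},{5},{6}}
Fixed point at round 3; 6 class(es).
class of 1: {1,2,7}; class of 7: {1,2,7}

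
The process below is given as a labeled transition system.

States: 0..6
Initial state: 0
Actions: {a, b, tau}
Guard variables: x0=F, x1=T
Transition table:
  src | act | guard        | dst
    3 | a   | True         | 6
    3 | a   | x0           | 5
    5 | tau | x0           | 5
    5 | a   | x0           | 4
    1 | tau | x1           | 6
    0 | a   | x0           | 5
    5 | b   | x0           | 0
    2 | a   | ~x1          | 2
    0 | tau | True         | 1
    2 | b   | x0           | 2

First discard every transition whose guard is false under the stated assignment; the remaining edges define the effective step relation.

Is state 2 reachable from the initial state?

3 transition(s) survive guard evaluation.
L0 = {0}
L1 = {1}  total {0,1}
L2 = {6}  total {0,1,6}
Reach set: {0,1,6}

Answer: UNREACHABLE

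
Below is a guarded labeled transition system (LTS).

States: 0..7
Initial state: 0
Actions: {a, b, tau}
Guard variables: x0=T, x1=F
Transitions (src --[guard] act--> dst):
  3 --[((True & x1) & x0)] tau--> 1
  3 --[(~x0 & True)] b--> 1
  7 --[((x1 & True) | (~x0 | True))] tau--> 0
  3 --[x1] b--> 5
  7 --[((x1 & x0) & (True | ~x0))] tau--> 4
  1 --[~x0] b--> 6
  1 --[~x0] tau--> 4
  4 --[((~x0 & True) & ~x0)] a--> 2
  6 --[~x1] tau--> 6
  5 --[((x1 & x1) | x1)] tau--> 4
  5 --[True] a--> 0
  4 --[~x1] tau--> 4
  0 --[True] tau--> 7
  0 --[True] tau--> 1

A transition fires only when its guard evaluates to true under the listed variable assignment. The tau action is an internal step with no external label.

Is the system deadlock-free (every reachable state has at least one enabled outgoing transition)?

Reachable = {0,1,7}
  0: tau→1  tau→7  [deg 2]
  1: ∅  [STUCK]
  7: tau→0  [deg 1]
Path to 1: tau

Answer: DEADLOCK at state 1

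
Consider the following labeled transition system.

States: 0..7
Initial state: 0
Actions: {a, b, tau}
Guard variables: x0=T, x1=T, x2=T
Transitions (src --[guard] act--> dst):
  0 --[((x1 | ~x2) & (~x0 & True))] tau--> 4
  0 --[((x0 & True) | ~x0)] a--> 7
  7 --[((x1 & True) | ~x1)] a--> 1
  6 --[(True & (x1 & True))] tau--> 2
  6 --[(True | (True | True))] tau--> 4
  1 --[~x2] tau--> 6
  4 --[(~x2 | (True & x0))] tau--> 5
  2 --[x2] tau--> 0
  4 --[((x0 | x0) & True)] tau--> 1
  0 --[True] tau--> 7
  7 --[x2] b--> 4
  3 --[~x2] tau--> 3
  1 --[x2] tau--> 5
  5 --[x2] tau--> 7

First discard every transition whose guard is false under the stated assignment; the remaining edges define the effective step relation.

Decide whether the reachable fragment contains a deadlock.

Reachable = {0,1,4,5,7}
  0: a→7  tau→7  [deg 2]
  1: tau→5  [deg 1]
  4: tau→1  tau→5  [deg 2]
  5: tau→7  [deg 1]
  7: a→1  b→4  [deg 2]

Answer: DEADLOCK-FREE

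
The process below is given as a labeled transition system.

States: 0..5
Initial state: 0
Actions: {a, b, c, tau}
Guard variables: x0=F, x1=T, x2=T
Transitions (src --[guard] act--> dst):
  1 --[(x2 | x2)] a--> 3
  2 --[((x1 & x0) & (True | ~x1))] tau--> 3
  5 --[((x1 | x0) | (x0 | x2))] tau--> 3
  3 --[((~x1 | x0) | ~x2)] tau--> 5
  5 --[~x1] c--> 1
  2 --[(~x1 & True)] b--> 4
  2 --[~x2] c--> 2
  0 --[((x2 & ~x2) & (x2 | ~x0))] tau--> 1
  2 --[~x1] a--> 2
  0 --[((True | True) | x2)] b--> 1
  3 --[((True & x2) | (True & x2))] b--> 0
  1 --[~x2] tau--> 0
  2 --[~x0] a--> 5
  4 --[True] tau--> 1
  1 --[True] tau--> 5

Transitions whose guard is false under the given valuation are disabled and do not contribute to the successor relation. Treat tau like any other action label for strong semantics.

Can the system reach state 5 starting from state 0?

Answer: REACHABLE

Trace:
7 transition(s) survive guard evaluation.
Layer 0: {0}
Layer 1: {1}  total {0,1}
Layer 2: {3,5}  total {0,1,3,5}
Reachable = {0,1,3,5}
witness 5: b·tau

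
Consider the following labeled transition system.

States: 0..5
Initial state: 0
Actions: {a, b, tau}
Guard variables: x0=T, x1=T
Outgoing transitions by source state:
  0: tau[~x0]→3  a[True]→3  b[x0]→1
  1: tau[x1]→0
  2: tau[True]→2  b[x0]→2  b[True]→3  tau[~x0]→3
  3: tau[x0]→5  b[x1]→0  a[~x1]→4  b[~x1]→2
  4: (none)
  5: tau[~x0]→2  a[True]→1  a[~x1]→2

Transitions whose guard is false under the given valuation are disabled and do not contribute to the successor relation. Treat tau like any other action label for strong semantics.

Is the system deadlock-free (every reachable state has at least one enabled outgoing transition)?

Answer: DEADLOCK-FREE

Working:
R = {0,1,3,5}
  0: a→3  b→1  [2 exit(s)]
  1: tau→0  [1 exit(s)]
  3: b→0  tau→5  [2 exit(s)]
  5: a→1  [1 exit(s)]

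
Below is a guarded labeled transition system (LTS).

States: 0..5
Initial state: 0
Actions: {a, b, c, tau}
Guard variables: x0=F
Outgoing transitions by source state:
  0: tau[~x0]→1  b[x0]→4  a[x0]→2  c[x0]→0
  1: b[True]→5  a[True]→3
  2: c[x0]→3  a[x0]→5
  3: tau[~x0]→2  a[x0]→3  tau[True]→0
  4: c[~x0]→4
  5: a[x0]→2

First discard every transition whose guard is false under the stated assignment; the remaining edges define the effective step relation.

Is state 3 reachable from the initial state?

Guard filter leaves 6 enabled edge(s).
depth 0: {0}
depth 1: {1}  cumulative {0,1}
depth 2: {3,5}  cumulative {0,1,3,5}
depth 3: {2}  cumulative {0,1,2,3,5}
Reachable = {0,1,2,3,5}
Path to 3: tau·a

Answer: REACHABLE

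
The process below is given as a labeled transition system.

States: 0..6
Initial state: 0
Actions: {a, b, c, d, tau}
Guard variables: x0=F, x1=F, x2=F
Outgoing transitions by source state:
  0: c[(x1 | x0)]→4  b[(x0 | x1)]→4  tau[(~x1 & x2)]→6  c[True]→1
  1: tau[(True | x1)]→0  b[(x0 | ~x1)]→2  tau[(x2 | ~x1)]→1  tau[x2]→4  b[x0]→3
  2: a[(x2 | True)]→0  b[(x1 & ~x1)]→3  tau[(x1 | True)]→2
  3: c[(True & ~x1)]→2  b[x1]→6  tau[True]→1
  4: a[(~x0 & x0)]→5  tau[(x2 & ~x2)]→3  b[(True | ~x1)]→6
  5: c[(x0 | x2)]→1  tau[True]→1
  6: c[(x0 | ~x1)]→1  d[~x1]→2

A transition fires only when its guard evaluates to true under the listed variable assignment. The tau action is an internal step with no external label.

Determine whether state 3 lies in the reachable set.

Answer: UNREACHABLE

Trace:
Guard filter leaves 12 enabled edge(s).
Layer 0: {0}
Layer 1: {1}  total {0,1}
Layer 2: {2}  total {0,1,2}
R = {0,1,2}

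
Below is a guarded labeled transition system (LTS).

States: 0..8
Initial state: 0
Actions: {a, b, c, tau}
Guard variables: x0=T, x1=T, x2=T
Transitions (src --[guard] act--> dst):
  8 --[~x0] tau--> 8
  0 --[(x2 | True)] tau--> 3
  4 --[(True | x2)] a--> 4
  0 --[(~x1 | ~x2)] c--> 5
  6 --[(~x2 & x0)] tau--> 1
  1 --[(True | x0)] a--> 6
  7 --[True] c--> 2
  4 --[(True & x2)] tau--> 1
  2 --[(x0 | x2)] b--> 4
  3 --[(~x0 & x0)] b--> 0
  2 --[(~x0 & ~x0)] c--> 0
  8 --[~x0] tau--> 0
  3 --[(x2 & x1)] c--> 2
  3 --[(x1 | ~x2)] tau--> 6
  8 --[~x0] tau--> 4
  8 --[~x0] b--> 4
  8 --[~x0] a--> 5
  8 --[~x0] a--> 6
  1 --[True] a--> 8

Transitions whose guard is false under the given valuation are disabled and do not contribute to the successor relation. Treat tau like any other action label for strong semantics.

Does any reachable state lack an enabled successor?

Reachable = {0,1,2,3,4,6,8}
  0: tau→3  [deg 1]
  1: a→6  a→8  [deg 2]
  2: b→4  [deg 1]
  3: c→2  tau→6  [deg 2]
  4: a→4  tau→1  [deg 2]
  6: ∅  [deadlock]
  8: ∅  [deadlock]
witness 6: tau·tau

Answer: DEADLOCK at state 6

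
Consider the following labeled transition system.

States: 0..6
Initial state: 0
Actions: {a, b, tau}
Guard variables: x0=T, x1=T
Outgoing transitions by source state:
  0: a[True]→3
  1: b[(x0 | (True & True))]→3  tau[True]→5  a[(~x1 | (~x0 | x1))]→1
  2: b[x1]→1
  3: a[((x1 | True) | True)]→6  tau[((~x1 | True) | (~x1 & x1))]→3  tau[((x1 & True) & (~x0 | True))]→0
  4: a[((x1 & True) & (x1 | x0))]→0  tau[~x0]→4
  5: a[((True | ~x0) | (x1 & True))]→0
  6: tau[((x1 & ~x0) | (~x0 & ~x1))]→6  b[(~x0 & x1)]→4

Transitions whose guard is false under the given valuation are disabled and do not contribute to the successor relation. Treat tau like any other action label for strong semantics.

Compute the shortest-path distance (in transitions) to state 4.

Answer: UNREACHABLE

Trace:
Breadth-first toward 4:
  Layer 0: {0}
  Layer 1: {3}
  Layer 2: {6}
4 never appears.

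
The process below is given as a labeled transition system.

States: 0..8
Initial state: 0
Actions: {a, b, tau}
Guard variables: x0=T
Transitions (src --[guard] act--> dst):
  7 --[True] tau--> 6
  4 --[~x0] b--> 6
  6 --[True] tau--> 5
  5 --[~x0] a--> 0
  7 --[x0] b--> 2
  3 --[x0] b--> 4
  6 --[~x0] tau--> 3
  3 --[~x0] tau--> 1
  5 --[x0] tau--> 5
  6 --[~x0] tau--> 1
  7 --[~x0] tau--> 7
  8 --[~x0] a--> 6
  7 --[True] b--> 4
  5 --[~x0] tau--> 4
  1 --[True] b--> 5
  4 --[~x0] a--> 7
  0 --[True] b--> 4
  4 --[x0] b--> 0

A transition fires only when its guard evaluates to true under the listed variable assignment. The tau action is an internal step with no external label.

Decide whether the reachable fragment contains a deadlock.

Reach set: {0,4}
  0: b→4  [deg 1]
  4: b→0  [deg 1]

Answer: DEADLOCK-FREE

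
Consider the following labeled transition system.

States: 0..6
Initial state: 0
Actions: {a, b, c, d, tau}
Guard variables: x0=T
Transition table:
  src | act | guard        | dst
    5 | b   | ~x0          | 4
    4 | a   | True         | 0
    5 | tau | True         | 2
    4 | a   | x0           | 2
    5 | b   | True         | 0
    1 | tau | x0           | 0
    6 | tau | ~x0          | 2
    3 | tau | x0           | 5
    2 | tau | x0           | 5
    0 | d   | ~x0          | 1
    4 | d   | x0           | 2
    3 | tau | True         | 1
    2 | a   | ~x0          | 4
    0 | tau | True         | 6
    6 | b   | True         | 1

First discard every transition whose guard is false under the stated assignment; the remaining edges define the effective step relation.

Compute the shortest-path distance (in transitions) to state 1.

Breadth-first toward 1:
  L0 = {0}
  L1 = {6}
  L2 = {1}
first hit 1 at d=2 via tau·b

Answer: 2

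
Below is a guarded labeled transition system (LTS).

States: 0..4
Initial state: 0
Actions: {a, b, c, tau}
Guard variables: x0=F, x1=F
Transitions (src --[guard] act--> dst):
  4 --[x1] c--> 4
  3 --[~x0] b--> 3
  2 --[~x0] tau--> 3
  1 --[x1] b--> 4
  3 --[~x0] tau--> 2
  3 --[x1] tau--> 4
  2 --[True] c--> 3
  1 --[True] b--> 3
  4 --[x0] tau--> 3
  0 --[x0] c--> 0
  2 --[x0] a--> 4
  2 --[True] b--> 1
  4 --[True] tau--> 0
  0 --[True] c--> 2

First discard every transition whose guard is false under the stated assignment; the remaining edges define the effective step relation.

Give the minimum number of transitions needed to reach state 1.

BFS to 1:
  Layer 0: {0}
  Layer 1: {2}
  Layer 2: {1,3}
1 enters at depth 2; path c·b

Answer: 2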